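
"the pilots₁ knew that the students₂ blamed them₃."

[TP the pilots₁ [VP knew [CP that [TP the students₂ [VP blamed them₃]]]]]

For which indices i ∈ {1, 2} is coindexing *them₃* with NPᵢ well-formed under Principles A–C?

{1}

*them* is a pronoun, so Principle B applies: it must be free in its binding domain.
Binding domain of *them₃*: the embedded TP, whose subject is the students₂.
*the pilots₁* c-commands the pronoun but from outside its binding domain, and is not c-commanded by it → coindexation permitted.
*the students₂* c-commands the pronoun within its binding domain → coindexation would violate Principle B.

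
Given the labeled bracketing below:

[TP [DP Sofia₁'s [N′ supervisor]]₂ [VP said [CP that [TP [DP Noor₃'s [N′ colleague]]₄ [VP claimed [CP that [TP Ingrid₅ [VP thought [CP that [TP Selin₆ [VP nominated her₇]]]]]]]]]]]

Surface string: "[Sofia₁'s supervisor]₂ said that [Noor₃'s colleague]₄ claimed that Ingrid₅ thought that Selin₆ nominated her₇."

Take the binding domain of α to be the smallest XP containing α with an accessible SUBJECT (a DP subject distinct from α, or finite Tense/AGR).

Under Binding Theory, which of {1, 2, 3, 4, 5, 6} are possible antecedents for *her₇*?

{1, 2, 3, 4, 5}

*her* is a pronoun, so Principle B applies: it must be free in its binding domain.
Binding domain of *her₇*: the embedded TP, whose subject is Selin₆.
*Sofia₁* and the pronoun do not c-command one another → neither Principle B nor Principle C is at stake; coindexation permitted.
*[Sofia₁'s supervisor]₂* c-commands the pronoun but from outside its binding domain, and is not c-commanded by it → coindexation permitted.
*Noor₃* and the pronoun do not c-command one another → neither Principle B nor Principle C is at stake; coindexation permitted.
*[Noor₃'s colleague]₄* c-commands the pronoun but from outside its binding domain, and is not c-commanded by it → coindexation permitted.
*Ingrid₅* c-commands the pronoun but from outside its binding domain, and is not c-commanded by it → coindexation permitted.
*Selin₆* c-commands the pronoun within its binding domain → coindexation would violate Principle B.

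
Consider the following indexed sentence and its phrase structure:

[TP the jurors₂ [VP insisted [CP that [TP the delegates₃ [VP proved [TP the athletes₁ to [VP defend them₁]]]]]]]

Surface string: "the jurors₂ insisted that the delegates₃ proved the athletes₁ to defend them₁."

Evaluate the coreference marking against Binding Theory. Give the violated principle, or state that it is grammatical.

The two coindexed NPs are *the athletes₁* and *them₁*.
*them₁* is a pronoun. Its binding domain is the embedded TP, whose subject is the athletes₁.
*the athletes₁* c-commands it within that domain and carries the same index.
The pronoun is locally bound → Principle B violation.

Principle B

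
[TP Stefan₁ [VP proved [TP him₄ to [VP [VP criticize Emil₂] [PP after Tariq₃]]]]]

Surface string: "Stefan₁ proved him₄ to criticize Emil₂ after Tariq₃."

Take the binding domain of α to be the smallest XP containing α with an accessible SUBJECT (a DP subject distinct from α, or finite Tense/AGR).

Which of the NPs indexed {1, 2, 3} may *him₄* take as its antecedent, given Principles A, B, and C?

none

*him* is a pronoun, so Principle B applies: it must be free in its binding domain.
Binding domain of *him₄*: the matrix TP, whose subject is Stefan₁.
*Stefan₁* c-commands the pronoun within its binding domain → coindexation would violate Principle B.
*Emil₂*: the pronoun c-commands this R-expression → coindexation would violate Principle C on *Emil₂*.
*Tariq₃*: the pronoun c-commands this R-expression → coindexation would violate Principle C on *Tariq₃*.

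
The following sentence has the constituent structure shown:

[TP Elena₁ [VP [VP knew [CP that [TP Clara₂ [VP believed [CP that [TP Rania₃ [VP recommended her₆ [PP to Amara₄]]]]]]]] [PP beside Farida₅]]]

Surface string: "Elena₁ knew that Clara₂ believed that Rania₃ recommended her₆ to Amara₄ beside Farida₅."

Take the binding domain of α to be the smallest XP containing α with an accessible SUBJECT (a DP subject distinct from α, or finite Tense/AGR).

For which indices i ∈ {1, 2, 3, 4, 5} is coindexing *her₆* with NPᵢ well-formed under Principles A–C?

*her* is a pronoun, so Principle B applies: it must be free in its binding domain.
Binding domain of *her₆*: the embedded TP, whose subject is Rania₃.
*Elena₁* c-commands the pronoun but from outside its binding domain, and is not c-commanded by it → coindexation permitted.
*Clara₂* c-commands the pronoun but from outside its binding domain, and is not c-commanded by it → coindexation permitted.
*Rania₃* c-commands the pronoun within its binding domain → coindexation would violate Principle B.
*Amara₄*: the pronoun c-commands this R-expression → coindexation would violate Principle C on *Amara₄*.
*Farida₅* and the pronoun do not c-command one another → neither Principle B nor Principle C is at stake; coindexation permitted.

{1, 2, 5}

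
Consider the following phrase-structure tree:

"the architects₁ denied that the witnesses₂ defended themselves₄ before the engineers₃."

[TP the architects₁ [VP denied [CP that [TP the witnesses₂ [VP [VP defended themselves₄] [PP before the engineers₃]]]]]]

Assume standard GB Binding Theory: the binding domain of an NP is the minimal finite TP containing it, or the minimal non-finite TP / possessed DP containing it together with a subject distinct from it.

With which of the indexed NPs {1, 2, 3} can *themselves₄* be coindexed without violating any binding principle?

{2}

*themselves* is an anaphor, so Principle A applies: it must be bound in its binding domain.
Binding domain of *themselves₄*: the embedded TP, whose subject is the witnesses₂.
*the architects₁* c-commands the anaphor but is outside its binding domain → cannot satisfy Principle A.
*the witnesses₂* c-commands the anaphor within its binding domain → licit binder.
*the engineers₃* does not c-command the anaphor → cannot bind it.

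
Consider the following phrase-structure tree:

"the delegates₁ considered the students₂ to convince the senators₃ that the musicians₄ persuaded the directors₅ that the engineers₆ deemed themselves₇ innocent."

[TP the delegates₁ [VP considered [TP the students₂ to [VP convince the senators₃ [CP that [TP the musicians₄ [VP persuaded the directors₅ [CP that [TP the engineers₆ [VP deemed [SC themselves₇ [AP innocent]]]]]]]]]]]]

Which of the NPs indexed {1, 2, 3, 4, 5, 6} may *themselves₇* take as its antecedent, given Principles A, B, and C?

*themselves* is an anaphor, so Principle A applies: it must be bound in its binding domain.
Binding domain of *themselves₇*: the embedded TP, whose subject is the engineers₆.
*the delegates₁* c-commands the anaphor but is outside its binding domain → cannot satisfy Principle A.
*the students₂* c-commands the anaphor but is outside its binding domain → cannot satisfy Principle A.
*the senators₃* c-commands the anaphor but is outside its binding domain → cannot satisfy Principle A.
*the musicians₄* c-commands the anaphor but is outside its binding domain → cannot satisfy Principle A.
*the directors₅* c-commands the anaphor but is outside its binding domain → cannot satisfy Principle A.
*the engineers₆* c-commands the anaphor within its binding domain → licit binder.

{6}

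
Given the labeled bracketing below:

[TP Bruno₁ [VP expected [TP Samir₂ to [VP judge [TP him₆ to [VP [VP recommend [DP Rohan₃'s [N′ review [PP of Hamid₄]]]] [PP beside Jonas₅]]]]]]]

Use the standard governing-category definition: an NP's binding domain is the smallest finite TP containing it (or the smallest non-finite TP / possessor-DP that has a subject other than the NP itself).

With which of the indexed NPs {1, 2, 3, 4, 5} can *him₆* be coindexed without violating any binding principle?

{1}

*him* is a pronoun, so Principle B applies: it must be free in its binding domain.
Binding domain of *him₆*: the embedded TP, whose subject is Samir₂.
*Bruno₁* c-commands the pronoun but from outside its binding domain, and is not c-commanded by it → coindexation permitted.
*Samir₂* c-commands the pronoun within its binding domain → coindexation would violate Principle B.
*Rohan₃*: the pronoun c-commands this R-expression → coindexation would violate Principle C on *Rohan₃*.
*Hamid₄*: the pronoun c-commands this R-expression → coindexation would violate Principle C on *Hamid₄*.
*Jonas₅*: the pronoun c-commands this R-expression → coindexation would violate Principle C on *Jonas₅*.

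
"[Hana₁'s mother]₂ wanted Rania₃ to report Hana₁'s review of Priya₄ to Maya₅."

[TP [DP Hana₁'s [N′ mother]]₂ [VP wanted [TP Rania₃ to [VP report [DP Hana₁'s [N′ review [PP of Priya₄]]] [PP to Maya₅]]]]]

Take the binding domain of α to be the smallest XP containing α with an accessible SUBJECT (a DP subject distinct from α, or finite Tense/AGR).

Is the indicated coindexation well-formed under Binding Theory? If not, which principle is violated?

grammatical

The two coindexed NPs are *Hana₁* and *Hana₁*.
*Hana₁* is an R-expression; no coindexed NP c-commands it, so Principle C holds.
*Hana₁* is an R-expression; *Hana₁* does not c-command it, and no other NP shares its index, so Principle C is satisfied.
All principles are respected.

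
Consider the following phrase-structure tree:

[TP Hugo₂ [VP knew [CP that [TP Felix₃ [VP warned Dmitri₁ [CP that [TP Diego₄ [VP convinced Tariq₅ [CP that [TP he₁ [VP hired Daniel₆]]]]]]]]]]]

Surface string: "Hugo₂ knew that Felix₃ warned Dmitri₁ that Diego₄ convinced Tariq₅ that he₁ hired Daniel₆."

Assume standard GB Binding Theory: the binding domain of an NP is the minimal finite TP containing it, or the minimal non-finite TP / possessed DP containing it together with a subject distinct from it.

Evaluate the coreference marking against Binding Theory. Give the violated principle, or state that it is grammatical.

The two coindexed NPs are *Dmitri₁* and *he₁*.
*he₁* is a pronoun; nothing c-commands it within its binding domain (the embedded TP.), so Principle B holds trivially.
*Dmitri₁* is an R-expression; *he₁* does not c-command it, and no other NP shares its index, so Principle C is satisfied.
All principles are respected.

grammatical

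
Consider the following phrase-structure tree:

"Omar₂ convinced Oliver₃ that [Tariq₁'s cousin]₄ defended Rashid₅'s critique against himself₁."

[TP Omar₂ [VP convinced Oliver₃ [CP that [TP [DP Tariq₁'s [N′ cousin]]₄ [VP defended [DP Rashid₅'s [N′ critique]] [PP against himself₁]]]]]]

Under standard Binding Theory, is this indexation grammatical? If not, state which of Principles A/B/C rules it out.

The two coindexed NPs are *Tariq₁* and *himself₁*.
*himself₁* is an anaphor. Principle A requires it to be bound within its binding domain — the embedded TP, whose subject is [Tariq₁'s cousin]₄.
Within that domain it is c-commanded by *[Tariq₁'s cousin]₄*, which does not share its index.
*Tariq₁* does not c-command the anaphor at all.
The anaphor is unbound in its domain → Principle A violation.

Principle A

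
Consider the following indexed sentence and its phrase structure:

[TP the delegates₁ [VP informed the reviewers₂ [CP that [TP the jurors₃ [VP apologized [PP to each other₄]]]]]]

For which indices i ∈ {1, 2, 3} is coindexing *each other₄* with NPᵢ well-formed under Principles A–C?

*each other* is an anaphor, so Principle A applies: it must be bound in its binding domain.
Binding domain of *each other₄*: the embedded TP, whose subject is the jurors₃.
*the delegates₁* c-commands the anaphor but is outside its binding domain → cannot satisfy Principle A.
*the reviewers₂* c-commands the anaphor but is outside its binding domain → cannot satisfy Principle A.
*the jurors₃* c-commands the anaphor within its binding domain → licit binder.

{3}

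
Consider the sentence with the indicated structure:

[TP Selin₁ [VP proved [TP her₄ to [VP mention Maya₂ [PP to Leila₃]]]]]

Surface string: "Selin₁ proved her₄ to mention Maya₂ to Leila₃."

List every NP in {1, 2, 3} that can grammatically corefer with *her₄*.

*her* is a pronoun, so Principle B applies: it must be free in its binding domain.
Binding domain of *her₄*: the matrix TP, whose subject is Selin₁.
*Selin₁* c-commands the pronoun within its binding domain → coindexation would violate Principle B.
*Maya₂*: the pronoun c-commands this R-expression → coindexation would violate Principle C on *Maya₂*.
*Leila₃*: the pronoun c-commands this R-expression → coindexation would violate Principle C on *Leila₃*.

none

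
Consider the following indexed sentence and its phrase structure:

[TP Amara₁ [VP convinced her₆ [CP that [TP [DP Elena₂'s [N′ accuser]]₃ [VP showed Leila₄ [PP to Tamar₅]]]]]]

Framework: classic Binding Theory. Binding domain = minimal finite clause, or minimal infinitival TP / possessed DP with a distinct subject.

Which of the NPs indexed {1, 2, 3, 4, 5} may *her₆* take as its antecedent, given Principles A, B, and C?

*her* is a pronoun, so Principle B applies: it must be free in its binding domain.
Binding domain of *her₆*: the matrix TP, whose subject is Amara₁.
*Amara₁* c-commands the pronoun within its binding domain → coindexation would violate Principle B.
*Elena₂*: the pronoun c-commands this R-expression → coindexation would violate Principle C on *Elena₂*.
*[Elena₂'s accuser]₃*: the pronoun c-commands this R-expression → coindexation would violate Principle C on *[Elena₂'s accuser]₃*.
*Leila₄*: the pronoun c-commands this R-expression → coindexation would violate Principle C on *Leila₄*.
*Tamar₅*: the pronoun c-commands this R-expression → coindexation would violate Principle C on *Tamar₅*.

none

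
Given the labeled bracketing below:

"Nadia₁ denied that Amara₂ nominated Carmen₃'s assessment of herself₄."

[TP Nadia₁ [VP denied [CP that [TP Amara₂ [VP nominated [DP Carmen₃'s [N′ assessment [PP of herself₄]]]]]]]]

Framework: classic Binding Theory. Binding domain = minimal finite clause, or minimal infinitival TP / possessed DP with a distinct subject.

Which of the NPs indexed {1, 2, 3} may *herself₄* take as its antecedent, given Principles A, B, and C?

{3}

*herself* is an anaphor, so Principle A applies: it must be bound in its binding domain.
Binding domain of *herself₄*: the possessed DP, whose subject is Carmen₃.
*Nadia₁* c-commands the anaphor but is outside its binding domain → cannot satisfy Principle A.
*Amara₂* c-commands the anaphor but is outside its binding domain → cannot satisfy Principle A.
*Carmen₃* c-commands the anaphor within its binding domain → licit binder.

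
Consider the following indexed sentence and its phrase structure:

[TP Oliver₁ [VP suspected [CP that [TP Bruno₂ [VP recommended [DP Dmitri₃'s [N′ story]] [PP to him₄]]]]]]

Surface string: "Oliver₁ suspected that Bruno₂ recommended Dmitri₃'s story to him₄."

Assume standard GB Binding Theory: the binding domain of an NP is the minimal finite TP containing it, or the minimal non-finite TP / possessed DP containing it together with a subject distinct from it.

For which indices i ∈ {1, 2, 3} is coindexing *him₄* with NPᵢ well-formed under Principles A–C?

{1, 3}

*him* is a pronoun, so Principle B applies: it must be free in its binding domain.
Binding domain of *him₄*: the embedded TP, whose subject is Bruno₂.
*Oliver₁* c-commands the pronoun but from outside its binding domain, and is not c-commanded by it → coindexation permitted.
*Bruno₂* c-commands the pronoun within its binding domain → coindexation would violate Principle B.
*Dmitri₃* and the pronoun do not c-command one another → neither Principle B nor Principle C is at stake; coindexation permitted.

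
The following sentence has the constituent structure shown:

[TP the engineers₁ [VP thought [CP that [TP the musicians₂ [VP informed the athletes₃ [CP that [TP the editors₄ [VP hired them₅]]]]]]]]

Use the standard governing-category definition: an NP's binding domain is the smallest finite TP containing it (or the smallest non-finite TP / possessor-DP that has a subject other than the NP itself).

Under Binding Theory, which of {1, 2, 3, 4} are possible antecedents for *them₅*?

{1, 2, 3}

*them* is a pronoun, so Principle B applies: it must be free in its binding domain.
Binding domain of *them₅*: the embedded TP, whose subject is the editors₄.
*the engineers₁* c-commands the pronoun but from outside its binding domain, and is not c-commanded by it → coindexation permitted.
*the musicians₂* c-commands the pronoun but from outside its binding domain, and is not c-commanded by it → coindexation permitted.
*the athletes₃* c-commands the pronoun but from outside its binding domain, and is not c-commanded by it → coindexation permitted.
*the editors₄* c-commands the pronoun within its binding domain → coindexation would violate Principle B.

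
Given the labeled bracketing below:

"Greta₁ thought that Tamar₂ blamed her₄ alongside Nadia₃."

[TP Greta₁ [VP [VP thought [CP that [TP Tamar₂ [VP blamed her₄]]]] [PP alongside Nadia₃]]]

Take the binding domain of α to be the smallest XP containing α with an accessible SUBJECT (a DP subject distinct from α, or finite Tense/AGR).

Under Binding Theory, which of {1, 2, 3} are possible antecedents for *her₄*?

*her* is a pronoun, so Principle B applies: it must be free in its binding domain.
Binding domain of *her₄*: the embedded TP, whose subject is Tamar₂.
*Greta₁* c-commands the pronoun but from outside its binding domain, and is not c-commanded by it → coindexation permitted.
*Tamar₂* c-commands the pronoun within its binding domain → coindexation would violate Principle B.
*Nadia₃* and the pronoun do not c-command one another → neither Principle B nor Principle C is at stake; coindexation permitted.

{1, 3}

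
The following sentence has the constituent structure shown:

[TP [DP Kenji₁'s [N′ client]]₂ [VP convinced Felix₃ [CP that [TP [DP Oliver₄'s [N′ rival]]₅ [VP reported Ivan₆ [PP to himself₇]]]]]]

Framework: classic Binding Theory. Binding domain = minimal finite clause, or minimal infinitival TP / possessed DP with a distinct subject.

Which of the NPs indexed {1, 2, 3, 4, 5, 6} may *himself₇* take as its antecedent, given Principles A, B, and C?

*himself* is an anaphor, so Principle A applies: it must be bound in its binding domain.
Binding domain of *himself₇*: the embedded TP, whose subject is [Oliver₄'s rival]₅.
*Kenji₁* does not c-command the anaphor → cannot bind it.
*[Kenji₁'s client]₂* c-commands the anaphor but is outside its binding domain → cannot satisfy Principle A.
*Felix₃* c-commands the anaphor but is outside its binding domain → cannot satisfy Principle A.
*Oliver₄* does not c-command the anaphor → cannot bind it.
*[Oliver₄'s rival]₅* c-commands the anaphor within its binding domain → licit binder.
*Ivan₆* c-commands the anaphor within its binding domain → licit binder.

{5, 6}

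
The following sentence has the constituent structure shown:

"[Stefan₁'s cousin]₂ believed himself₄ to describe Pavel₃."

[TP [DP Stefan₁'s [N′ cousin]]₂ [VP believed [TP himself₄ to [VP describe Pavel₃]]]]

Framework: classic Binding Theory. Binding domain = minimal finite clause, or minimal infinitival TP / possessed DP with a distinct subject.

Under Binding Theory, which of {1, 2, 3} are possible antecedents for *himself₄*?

*himself* is an anaphor, so Principle A applies: it must be bound in its binding domain.
Binding domain of *himself₄*: the matrix TP, whose subject is [Stefan₁'s cousin]₂.
*Stefan₁* does not c-command the anaphor → cannot bind it.
*[Stefan₁'s cousin]₂* c-commands the anaphor within its binding domain → licit binder.
*Pavel₃* does not c-command the anaphor → cannot bind it.

{2}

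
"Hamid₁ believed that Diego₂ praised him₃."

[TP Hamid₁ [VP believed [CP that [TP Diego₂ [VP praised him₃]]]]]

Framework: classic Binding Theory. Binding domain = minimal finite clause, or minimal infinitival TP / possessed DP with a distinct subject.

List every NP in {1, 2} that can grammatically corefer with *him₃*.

{1}

*him* is a pronoun, so Principle B applies: it must be free in its binding domain.
Binding domain of *him₃*: the embedded TP, whose subject is Diego₂.
*Hamid₁* c-commands the pronoun but from outside its binding domain, and is not c-commanded by it → coindexation permitted.
*Diego₂* c-commands the pronoun within its binding domain → coindexation would violate Principle B.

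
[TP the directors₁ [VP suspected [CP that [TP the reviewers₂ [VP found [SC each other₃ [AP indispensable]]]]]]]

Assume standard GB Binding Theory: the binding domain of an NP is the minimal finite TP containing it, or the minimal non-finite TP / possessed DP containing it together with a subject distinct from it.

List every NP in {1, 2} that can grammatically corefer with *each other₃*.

*each other* is an anaphor, so Principle A applies: it must be bound in its binding domain.
Binding domain of *each other₃*: the embedded TP, whose subject is the reviewers₂.
*the directors₁* c-commands the anaphor but is outside its binding domain → cannot satisfy Principle A.
*the reviewers₂* c-commands the anaphor within its binding domain → licit binder.

{2}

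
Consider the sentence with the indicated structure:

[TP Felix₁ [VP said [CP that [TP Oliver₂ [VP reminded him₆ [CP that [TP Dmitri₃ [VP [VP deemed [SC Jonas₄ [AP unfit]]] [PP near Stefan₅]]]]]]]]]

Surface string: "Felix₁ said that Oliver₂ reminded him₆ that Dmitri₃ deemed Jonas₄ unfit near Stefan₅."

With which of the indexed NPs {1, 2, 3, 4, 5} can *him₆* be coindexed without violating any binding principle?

*him* is a pronoun, so Principle B applies: it must be free in its binding domain.
Binding domain of *him₆*: the embedded TP, whose subject is Oliver₂.
*Felix₁* c-commands the pronoun but from outside its binding domain, and is not c-commanded by it → coindexation permitted.
*Oliver₂* c-commands the pronoun within its binding domain → coindexation would violate Principle B.
*Dmitri₃*: the pronoun c-commands this R-expression → coindexation would violate Principle C on *Dmitri₃*.
*Jonas₄*: the pronoun c-commands this R-expression → coindexation would violate Principle C on *Jonas₄*.
*Stefan₅*: the pronoun c-commands this R-expression → coindexation would violate Principle C on *Stefan₅*.

{1}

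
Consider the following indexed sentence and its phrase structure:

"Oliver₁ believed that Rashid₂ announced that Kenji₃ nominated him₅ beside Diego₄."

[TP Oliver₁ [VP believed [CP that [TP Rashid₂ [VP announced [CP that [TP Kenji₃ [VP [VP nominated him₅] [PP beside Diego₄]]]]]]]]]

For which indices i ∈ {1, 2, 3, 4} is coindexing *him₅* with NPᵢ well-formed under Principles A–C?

*him* is a pronoun, so Principle B applies: it must be free in its binding domain.
Binding domain of *him₅*: the embedded TP, whose subject is Kenji₃.
*Oliver₁* c-commands the pronoun but from outside its binding domain, and is not c-commanded by it → coindexation permitted.
*Rashid₂* c-commands the pronoun but from outside its binding domain, and is not c-commanded by it → coindexation permitted.
*Kenji₃* c-commands the pronoun within its binding domain → coindexation would violate Principle B.
*Diego₄* and the pronoun do not c-command one another → neither Principle B nor Principle C is at stake; coindexation permitted.

{1, 2, 4}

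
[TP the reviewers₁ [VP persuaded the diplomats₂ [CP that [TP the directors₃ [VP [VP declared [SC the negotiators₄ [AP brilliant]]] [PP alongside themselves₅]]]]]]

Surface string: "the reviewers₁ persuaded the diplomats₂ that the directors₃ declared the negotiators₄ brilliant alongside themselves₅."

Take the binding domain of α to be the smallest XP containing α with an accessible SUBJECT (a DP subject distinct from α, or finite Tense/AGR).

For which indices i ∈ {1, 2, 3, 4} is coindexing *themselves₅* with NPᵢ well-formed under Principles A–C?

*themselves* is an anaphor, so Principle A applies: it must be bound in its binding domain.
Binding domain of *themselves₅*: the embedded TP, whose subject is the directors₃.
*the reviewers₁* c-commands the anaphor but is outside its binding domain → cannot satisfy Principle A.
*the diplomats₂* c-commands the anaphor but is outside its binding domain → cannot satisfy Principle A.
*the directors₃* c-commands the anaphor within its binding domain → licit binder.
*the negotiators₄* does not c-command the anaphor → cannot bind it.

{3}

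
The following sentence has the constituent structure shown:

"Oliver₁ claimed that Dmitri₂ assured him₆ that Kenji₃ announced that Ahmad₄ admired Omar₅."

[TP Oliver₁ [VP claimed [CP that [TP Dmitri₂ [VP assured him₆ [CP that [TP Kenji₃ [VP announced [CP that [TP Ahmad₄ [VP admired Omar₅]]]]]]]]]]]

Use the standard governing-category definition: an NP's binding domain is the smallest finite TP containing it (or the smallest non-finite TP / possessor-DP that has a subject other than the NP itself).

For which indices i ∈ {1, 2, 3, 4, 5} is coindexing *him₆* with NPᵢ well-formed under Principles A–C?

{1}

*him* is a pronoun, so Principle B applies: it must be free in its binding domain.
Binding domain of *him₆*: the embedded TP, whose subject is Dmitri₂.
*Oliver₁* c-commands the pronoun but from outside its binding domain, and is not c-commanded by it → coindexation permitted.
*Dmitri₂* c-commands the pronoun within its binding domain → coindexation would violate Principle B.
*Kenji₃*: the pronoun c-commands this R-expression → coindexation would violate Principle C on *Kenji₃*.
*Ahmad₄*: the pronoun c-commands this R-expression → coindexation would violate Principle C on *Ahmad₄*.
*Omar₅*: the pronoun c-commands this R-expression → coindexation would violate Principle C on *Omar₅*.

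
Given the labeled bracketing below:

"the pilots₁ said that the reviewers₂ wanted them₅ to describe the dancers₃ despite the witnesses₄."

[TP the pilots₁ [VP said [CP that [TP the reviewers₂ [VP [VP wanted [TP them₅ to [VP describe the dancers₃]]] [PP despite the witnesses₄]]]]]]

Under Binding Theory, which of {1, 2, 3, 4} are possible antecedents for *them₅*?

{1, 4}

*them* is a pronoun, so Principle B applies: it must be free in its binding domain.
Binding domain of *them₅*: the embedded TP, whose subject is the reviewers₂.
*the pilots₁* c-commands the pronoun but from outside its binding domain, and is not c-commanded by it → coindexation permitted.
*the reviewers₂* c-commands the pronoun within its binding domain → coindexation would violate Principle B.
*the dancers₃*: the pronoun c-commands this R-expression → coindexation would violate Principle C on *the dancers₃*.
*the witnesses₄* and the pronoun do not c-command one another → neither Principle B nor Principle C is at stake; coindexation permitted.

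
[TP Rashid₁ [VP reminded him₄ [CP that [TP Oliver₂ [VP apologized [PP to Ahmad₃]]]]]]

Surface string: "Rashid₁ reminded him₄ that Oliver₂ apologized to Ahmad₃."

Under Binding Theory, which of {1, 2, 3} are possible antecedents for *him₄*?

none

*him* is a pronoun, so Principle B applies: it must be free in its binding domain.
Binding domain of *him₄*: the matrix TP, whose subject is Rashid₁.
*Rashid₁* c-commands the pronoun within its binding domain → coindexation would violate Principle B.
*Oliver₂*: the pronoun c-commands this R-expression → coindexation would violate Principle C on *Oliver₂*.
*Ahmad₃*: the pronoun c-commands this R-expression → coindexation would violate Principle C on *Ahmad₃*.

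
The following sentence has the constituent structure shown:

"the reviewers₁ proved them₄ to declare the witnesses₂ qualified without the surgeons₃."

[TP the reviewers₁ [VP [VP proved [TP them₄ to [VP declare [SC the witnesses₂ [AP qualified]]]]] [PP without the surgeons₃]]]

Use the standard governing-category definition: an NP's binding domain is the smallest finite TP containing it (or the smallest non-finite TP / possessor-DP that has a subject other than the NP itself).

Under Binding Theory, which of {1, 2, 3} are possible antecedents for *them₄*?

{3}

*them* is a pronoun, so Principle B applies: it must be free in its binding domain.
Binding domain of *them₄*: the matrix TP, whose subject is the reviewers₁.
*the reviewers₁* c-commands the pronoun within its binding domain → coindexation would violate Principle B.
*the witnesses₂*: the pronoun c-commands this R-expression → coindexation would violate Principle C on *the witnesses₂*.
*the surgeons₃* and the pronoun do not c-command one another → neither Principle B nor Principle C is at stake; coindexation permitted.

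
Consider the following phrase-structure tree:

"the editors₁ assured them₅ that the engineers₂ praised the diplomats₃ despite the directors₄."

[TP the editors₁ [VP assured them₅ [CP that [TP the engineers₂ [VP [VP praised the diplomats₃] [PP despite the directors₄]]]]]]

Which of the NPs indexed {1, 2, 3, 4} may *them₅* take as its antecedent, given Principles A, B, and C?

none

*them* is a pronoun, so Principle B applies: it must be free in its binding domain.
Binding domain of *them₅*: the matrix TP, whose subject is the editors₁.
*the editors₁* c-commands the pronoun within its binding domain → coindexation would violate Principle B.
*the engineers₂*: the pronoun c-commands this R-expression → coindexation would violate Principle C on *the engineers₂*.
*the diplomats₃*: the pronoun c-commands this R-expression → coindexation would violate Principle C on *the diplomats₃*.
*the directors₄*: the pronoun c-commands this R-expression → coindexation would violate Principle C on *the directors₄*.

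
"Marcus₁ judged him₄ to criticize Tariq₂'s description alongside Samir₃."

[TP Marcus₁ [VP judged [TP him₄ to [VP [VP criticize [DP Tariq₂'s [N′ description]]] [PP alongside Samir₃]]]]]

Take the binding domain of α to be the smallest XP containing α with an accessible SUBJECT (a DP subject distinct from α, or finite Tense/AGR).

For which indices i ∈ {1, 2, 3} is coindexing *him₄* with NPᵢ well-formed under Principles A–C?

none

*him* is a pronoun, so Principle B applies: it must be free in its binding domain.
Binding domain of *him₄*: the matrix TP, whose subject is Marcus₁.
*Marcus₁* c-commands the pronoun within its binding domain → coindexation would violate Principle B.
*Tariq₂*: the pronoun c-commands this R-expression → coindexation would violate Principle C on *Tariq₂*.
*Samir₃*: the pronoun c-commands this R-expression → coindexation would violate Principle C on *Samir₃*.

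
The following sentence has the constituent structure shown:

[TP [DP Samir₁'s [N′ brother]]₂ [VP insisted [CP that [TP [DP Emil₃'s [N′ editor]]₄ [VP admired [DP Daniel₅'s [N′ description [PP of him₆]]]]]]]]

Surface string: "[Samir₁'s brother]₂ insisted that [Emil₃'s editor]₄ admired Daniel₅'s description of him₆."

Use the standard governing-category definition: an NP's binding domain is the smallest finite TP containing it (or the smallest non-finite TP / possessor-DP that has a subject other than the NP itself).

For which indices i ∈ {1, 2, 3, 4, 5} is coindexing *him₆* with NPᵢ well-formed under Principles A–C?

{1, 2, 3, 4}

*him* is a pronoun, so Principle B applies: it must be free in its binding domain.
Binding domain of *him₆*: the possessed DP, whose subject is Daniel₅.
*Samir₁* and the pronoun do not c-command one another → neither Principle B nor Principle C is at stake; coindexation permitted.
*[Samir₁'s brother]₂* c-commands the pronoun but from outside its binding domain, and is not c-commanded by it → coindexation permitted.
*Emil₃* and the pronoun do not c-command one another → neither Principle B nor Principle C is at stake; coindexation permitted.
*[Emil₃'s editor]₄* c-commands the pronoun but from outside its binding domain, and is not c-commanded by it → coindexation permitted.
*Daniel₅* c-commands the pronoun within its binding domain → coindexation would violate Principle B.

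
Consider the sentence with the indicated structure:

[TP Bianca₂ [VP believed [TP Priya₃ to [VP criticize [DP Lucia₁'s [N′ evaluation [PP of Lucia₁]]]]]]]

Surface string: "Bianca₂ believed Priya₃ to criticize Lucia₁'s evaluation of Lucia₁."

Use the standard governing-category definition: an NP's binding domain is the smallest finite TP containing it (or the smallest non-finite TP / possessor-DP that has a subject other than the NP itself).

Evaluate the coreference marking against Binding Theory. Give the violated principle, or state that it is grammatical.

The two coindexed NPs are *Lucia₁* (the lower occurrence) and *Lucia₁* (the higher occurrence).
*Lucia₁* (the lower occurrence) is an R-expression. Principle C requires it to be free everywhere.
*Lucia₁* (the higher occurrence) c-commands it and carries the same index.
The R-expression is bound → Principle C violation.

Principle C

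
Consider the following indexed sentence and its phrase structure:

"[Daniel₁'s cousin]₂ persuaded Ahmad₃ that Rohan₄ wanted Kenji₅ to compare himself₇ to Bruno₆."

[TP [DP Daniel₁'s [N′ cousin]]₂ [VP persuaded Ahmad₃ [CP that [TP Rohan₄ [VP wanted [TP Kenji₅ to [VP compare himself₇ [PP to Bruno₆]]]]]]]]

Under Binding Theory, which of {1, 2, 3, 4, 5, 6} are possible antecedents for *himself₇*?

*himself* is an anaphor, so Principle A applies: it must be bound in its binding domain.
Binding domain of *himself₇*: the embedded TP, whose subject is Kenji₅.
*Daniel₁* does not c-command the anaphor → cannot bind it.
*[Daniel₁'s cousin]₂* c-commands the anaphor but is outside its binding domain → cannot satisfy Principle A.
*Ahmad₃* c-commands the anaphor but is outside its binding domain → cannot satisfy Principle A.
*Rohan₄* c-commands the anaphor but is outside its binding domain → cannot satisfy Principle A.
*Kenji₅* c-commands the anaphor within its binding domain → licit binder.
*Bruno₆* does not c-command the anaphor → cannot bind it.

{5}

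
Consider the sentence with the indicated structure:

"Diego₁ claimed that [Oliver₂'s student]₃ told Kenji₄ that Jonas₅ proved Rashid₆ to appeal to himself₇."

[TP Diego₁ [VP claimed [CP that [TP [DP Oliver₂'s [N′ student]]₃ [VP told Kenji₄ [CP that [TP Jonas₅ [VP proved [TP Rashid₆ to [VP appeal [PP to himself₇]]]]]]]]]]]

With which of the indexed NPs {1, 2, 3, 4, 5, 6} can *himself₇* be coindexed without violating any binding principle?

{6}

*himself* is an anaphor, so Principle A applies: it must be bound in its binding domain.
Binding domain of *himself₇*: the embedded TP, whose subject is Rashid₆.
*Diego₁* c-commands the anaphor but is outside its binding domain → cannot satisfy Principle A.
*Oliver₂* does not c-command the anaphor → cannot bind it.
*[Oliver₂'s student]₃* c-commands the anaphor but is outside its binding domain → cannot satisfy Principle A.
*Kenji₄* c-commands the anaphor but is outside its binding domain → cannot satisfy Principle A.
*Jonas₅* c-commands the anaphor but is outside its binding domain → cannot satisfy Principle A.
*Rashid₆* c-commands the anaphor within its binding domain → licit binder.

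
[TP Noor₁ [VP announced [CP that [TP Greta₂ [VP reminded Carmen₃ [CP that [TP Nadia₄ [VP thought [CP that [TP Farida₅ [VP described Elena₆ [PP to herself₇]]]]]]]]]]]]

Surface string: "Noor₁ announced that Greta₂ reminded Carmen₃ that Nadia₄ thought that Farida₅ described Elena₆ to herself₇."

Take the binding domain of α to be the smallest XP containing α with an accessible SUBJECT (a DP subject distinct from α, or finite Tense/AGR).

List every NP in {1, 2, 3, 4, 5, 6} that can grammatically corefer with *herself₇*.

*herself* is an anaphor, so Principle A applies: it must be bound in its binding domain.
Binding domain of *herself₇*: the embedded TP, whose subject is Farida₅.
*Noor₁* c-commands the anaphor but is outside its binding domain → cannot satisfy Principle A.
*Greta₂* c-commands the anaphor but is outside its binding domain → cannot satisfy Principle A.
*Carmen₃* c-commands the anaphor but is outside its binding domain → cannot satisfy Principle A.
*Nadia₄* c-commands the anaphor but is outside its binding domain → cannot satisfy Principle A.
*Farida₅* c-commands the anaphor within its binding domain → licit binder.
*Elena₆* c-commands the anaphor within its binding domain → licit binder.

{5, 6}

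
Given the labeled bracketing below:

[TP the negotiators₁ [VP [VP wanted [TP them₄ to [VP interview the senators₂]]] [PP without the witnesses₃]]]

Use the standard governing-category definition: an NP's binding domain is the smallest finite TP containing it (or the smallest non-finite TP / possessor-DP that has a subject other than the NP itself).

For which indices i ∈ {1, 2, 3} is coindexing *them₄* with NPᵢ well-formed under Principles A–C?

*them* is a pronoun, so Principle B applies: it must be free in its binding domain.
Binding domain of *them₄*: the matrix TP, whose subject is the negotiators₁.
*the negotiators₁* c-commands the pronoun within its binding domain → coindexation would violate Principle B.
*the senators₂*: the pronoun c-commands this R-expression → coindexation would violate Principle C on *the senators₂*.
*the witnesses₃* and the pronoun do not c-command one another → neither Principle B nor Principle C is at stake; coindexation permitted.

{3}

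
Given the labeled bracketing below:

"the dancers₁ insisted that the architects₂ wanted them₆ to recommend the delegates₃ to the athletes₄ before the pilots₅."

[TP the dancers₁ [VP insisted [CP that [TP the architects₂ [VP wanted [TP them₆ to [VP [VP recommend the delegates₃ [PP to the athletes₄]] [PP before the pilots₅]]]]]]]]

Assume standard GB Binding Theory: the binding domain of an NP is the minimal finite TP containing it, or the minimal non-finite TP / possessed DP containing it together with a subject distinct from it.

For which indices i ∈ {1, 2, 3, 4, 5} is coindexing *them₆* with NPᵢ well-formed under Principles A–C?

*them* is a pronoun, so Principle B applies: it must be free in its binding domain.
Binding domain of *them₆*: the embedded TP, whose subject is the architects₂.
*the dancers₁* c-commands the pronoun but from outside its binding domain, and is not c-commanded by it → coindexation permitted.
*the architects₂* c-commands the pronoun within its binding domain → coindexation would violate Principle B.
*the delegates₃*: the pronoun c-commands this R-expression → coindexation would violate Principle C on *the delegates₃*.
*the athletes₄*: the pronoun c-commands this R-expression → coindexation would violate Principle C on *the athletes₄*.
*the pilots₅*: the pronoun c-commands this R-expression → coindexation would violate Principle C on *the pilots₅*.

{1}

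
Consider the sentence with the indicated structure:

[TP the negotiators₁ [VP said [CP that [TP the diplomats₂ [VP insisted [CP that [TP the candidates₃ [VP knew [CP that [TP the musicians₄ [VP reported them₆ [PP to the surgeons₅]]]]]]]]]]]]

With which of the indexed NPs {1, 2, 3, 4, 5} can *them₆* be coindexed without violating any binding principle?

{1, 2, 3}

*them* is a pronoun, so Principle B applies: it must be free in its binding domain.
Binding domain of *them₆*: the embedded TP, whose subject is the musicians₄.
*the negotiators₁* c-commands the pronoun but from outside its binding domain, and is not c-commanded by it → coindexation permitted.
*the diplomats₂* c-commands the pronoun but from outside its binding domain, and is not c-commanded by it → coindexation permitted.
*the candidates₃* c-commands the pronoun but from outside its binding domain, and is not c-commanded by it → coindexation permitted.
*the musicians₄* c-commands the pronoun within its binding domain → coindexation would violate Principle B.
*the surgeons₅*: the pronoun c-commands this R-expression → coindexation would violate Principle C on *the surgeons₅*.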